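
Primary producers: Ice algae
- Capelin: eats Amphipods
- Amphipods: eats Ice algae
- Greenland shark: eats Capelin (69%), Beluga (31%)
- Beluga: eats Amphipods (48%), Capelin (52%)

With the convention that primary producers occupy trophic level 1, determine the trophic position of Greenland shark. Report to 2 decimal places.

4.16

Amphipods: 1 + 1 = 2
Capelin: 1 + 2 = 3
Beluga: 1 + (0.48×2 + 0.52×3) = 3.52
Greenland shark: 1 + (0.69×3 + 0.31×3.52) = 4.1612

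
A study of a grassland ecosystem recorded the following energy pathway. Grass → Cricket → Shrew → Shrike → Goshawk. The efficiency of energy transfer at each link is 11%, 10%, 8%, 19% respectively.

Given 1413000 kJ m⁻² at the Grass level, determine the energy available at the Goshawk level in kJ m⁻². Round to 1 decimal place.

Cricket: 1413000 × 0.11 = 155430 kJ m⁻²
Shrew: 155430 × 0.1 = 15543 kJ m⁻²
Shrike: 15543 × 0.08 = 1243.44 kJ m⁻²
Goshawk: 1243.44 × 0.19 = 236.2536 kJ m⁻²

236.3 kJ m⁻²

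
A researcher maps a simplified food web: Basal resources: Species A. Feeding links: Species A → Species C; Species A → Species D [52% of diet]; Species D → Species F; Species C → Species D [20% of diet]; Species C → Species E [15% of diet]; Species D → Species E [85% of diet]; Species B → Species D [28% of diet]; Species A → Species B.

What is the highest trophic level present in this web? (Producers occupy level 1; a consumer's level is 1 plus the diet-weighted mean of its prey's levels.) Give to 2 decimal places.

3.48

Species B: 1 + 1 = 2
Species C: 1 + 1 = 2
Species D: 1 + (0.52×1 + 0.2×2 + 0.28×2) = 2.48
Species E: 1 + (0.85×2.48 + 0.15×2) = 3.408
Species F: 1 + 2.48 = 3.48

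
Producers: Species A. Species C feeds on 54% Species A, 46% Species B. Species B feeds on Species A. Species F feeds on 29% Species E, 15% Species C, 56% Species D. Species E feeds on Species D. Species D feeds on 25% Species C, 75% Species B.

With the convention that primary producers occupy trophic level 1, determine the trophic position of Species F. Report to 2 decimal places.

4.31

Species B: 1 + 1 = 2
Species C: 1 + (0.54×1 + 0.46×2) = 2.46
Species D: 1 + (0.25×2.46 + 0.75×2) = 3.115
Species E: 1 + 3.115 = 4.115
Species F: 1 + (0.29×4.115 + 0.15×2.46 + 0.56×3.115) = 4.30675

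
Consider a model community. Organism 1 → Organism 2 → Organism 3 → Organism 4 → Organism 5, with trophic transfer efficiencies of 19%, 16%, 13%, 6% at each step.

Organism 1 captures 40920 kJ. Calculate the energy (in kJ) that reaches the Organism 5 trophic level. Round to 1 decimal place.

Organism 2: 40920 × 0.19 = 7774.8 kJ
Organism 3: 7774.8 × 0.16 = 1243.968 kJ
Organism 4: 1243.968 × 0.13 = 161.71584 kJ
Organism 5: 161.71584 × 0.06 = 9.7029504 kJ

9.7 kJ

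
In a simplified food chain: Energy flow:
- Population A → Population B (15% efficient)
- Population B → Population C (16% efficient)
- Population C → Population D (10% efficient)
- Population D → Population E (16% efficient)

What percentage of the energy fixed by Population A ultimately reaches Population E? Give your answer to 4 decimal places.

0.0384%

Product of link efficiencies: 0.15 × 0.16 × 0.1 × 0.16 = 0.000384
As a percentage: 0.000384 × 100 = 0.0384%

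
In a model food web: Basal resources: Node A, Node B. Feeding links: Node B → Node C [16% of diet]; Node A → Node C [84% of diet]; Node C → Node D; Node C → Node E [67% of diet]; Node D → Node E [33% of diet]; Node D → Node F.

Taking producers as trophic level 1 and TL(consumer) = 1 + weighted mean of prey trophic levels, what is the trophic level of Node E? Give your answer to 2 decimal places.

Node C: 1 + (0.16×1 + 0.84×1) = 2
Node D: 1 + 2 = 3
Node E: 1 + (0.67×2 + 0.33×3) = 3.33
Node F: 1 + 3 = 4

3.33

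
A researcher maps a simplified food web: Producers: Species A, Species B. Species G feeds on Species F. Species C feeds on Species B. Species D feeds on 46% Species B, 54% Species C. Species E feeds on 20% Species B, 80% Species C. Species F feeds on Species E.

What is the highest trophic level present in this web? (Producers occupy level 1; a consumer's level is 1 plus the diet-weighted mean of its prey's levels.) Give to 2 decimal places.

Species C: 1 + 1 = 2
Species D: 1 + (0.46×1 + 0.54×2) = 2.54
Species E: 1 + (0.2×1 + 0.8×2) = 2.8
Species F: 1 + 2.8 = 3.8
Species G: 1 + 3.8 = 4.8

4.80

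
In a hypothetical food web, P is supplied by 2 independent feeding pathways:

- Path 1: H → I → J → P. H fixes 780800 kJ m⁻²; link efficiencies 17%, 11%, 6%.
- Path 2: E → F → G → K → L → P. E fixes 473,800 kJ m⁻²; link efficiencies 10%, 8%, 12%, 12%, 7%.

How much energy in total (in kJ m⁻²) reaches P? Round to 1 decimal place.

879.9 kJ m⁻²

Path 1: 780800 × 0.17 × 0.11 × 0.06 = 876.0576 kJ m⁻²
Path 2: 473800 × 0.1 × 0.08 × 0.12 × 0.12 × 0.07 = 3.8207232 kJ m⁻²
Total at P: 876.0576 + 3.8207232 = 879.8783232 kJ m⁻²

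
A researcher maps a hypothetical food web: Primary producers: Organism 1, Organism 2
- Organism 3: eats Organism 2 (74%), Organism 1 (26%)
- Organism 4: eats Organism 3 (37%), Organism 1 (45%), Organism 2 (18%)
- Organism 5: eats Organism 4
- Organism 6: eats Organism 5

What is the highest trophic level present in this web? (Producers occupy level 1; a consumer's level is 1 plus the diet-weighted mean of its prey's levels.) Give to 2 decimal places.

4.37

Organism 3: 1 + (0.74×1 + 0.26×1) = 2
Organism 4: 1 + (0.37×2 + 0.45×1 + 0.18×1) = 2.37
Organism 5: 1 + 2.37 = 3.37
Organism 6: 1 + 3.37 = 4.37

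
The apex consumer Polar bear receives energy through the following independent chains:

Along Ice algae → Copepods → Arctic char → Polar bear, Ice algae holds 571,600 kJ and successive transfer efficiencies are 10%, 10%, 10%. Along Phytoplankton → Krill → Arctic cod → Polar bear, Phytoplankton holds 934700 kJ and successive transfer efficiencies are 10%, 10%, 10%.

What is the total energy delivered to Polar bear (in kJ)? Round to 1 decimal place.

Via Ice algae: 571600 × 0.1 × 0.1 × 0.1 = 571.6 kJ
Via Phytoplankton: 934700 × 0.1 × 0.1 × 0.1 = 934.7 kJ
Total at Polar bear: 571.6 + 934.7 = 1506.3 kJ

1506.3 kJ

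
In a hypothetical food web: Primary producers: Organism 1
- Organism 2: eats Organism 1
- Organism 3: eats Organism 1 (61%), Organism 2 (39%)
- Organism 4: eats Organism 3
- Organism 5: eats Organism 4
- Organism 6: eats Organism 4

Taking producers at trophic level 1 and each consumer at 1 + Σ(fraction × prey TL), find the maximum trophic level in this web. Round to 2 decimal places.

Organism 2: 1 + 1 = 2
Organism 3: 1 + (0.61×1 + 0.39×2) = 2.39
Organism 4: 1 + 2.39 = 3.39
Organism 5: 1 + 3.39 = 4.39
Organism 6: 1 + 3.39 = 4.39

4.39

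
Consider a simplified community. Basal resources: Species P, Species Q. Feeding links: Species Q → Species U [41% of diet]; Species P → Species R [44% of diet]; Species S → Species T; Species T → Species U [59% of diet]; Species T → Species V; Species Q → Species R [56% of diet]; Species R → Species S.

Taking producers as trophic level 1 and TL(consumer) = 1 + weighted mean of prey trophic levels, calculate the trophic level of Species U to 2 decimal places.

Species R: 1 + (0.44×1 + 0.56×1) = 2
Species S: 1 + 2 = 3
Species T: 1 + 3 = 4
Species U: 1 + (0.59×4 + 0.41×1) = 3.77
Species V: 1 + 4 = 5

3.77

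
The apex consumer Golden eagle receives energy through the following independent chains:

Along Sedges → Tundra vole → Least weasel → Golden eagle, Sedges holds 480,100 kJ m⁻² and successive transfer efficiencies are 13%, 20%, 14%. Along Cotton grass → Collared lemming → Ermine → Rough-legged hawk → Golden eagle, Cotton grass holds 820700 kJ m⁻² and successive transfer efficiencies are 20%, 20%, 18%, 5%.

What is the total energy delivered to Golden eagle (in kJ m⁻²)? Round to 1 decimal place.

2043.0 kJ m⁻²

Via Sedges: 480100 × 0.13 × 0.2 × 0.14 = 1747.564 kJ m⁻²
Via Cotton grass: 820700 × 0.2 × 0.2 × 0.18 × 0.05 = 295.452 kJ m⁻²
Total at Golden eagle: 1747.564 + 295.452 = 2043.016 kJ m⁻²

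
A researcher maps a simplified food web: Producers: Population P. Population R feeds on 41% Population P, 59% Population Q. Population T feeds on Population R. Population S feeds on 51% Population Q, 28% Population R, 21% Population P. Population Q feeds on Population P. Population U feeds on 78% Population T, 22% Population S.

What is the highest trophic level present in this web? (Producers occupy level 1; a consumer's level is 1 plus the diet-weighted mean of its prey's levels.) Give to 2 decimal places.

Population Q: 1 + 1 = 2
Population R: 1 + (0.41×1 + 0.59×2) = 2.59
Population S: 1 + (0.51×2 + 0.28×2.59 + 0.21×1) = 2.9552
Population T: 1 + 2.59 = 3.59
Population U: 1 + (0.78×3.59 + 0.22×2.9552) = 4.450344

4.45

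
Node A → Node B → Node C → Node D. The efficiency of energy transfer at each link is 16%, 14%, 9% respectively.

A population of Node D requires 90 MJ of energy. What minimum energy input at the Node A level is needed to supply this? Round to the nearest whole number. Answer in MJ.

44643 MJ

Cumulative transfer efficiency: 0.16 × 0.14 × 0.09 = 0.002016
Node A energy = 90 / 0.002016 = 44643 MJ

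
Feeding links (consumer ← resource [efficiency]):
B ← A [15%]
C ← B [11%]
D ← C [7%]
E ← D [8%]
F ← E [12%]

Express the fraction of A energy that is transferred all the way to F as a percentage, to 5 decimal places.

0.00111%

Product of link efficiencies: 0.15 × 0.11 × 0.07 × 0.08 × 0.12 = 0.000011088
As a percentage: 0.000011088 × 100 = 0.00111%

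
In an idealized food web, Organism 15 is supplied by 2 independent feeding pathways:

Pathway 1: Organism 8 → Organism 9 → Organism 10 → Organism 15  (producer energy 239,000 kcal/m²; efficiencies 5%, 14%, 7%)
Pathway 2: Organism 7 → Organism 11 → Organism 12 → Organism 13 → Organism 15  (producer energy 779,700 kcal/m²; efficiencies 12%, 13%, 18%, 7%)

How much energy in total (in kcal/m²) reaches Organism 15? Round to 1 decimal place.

Pathway 1: 239000 × 0.05 × 0.14 × 0.07 = 117.11 kcal/m²
Pathway 2: 779700 × 0.12 × 0.13 × 0.18 × 0.07 = 153.257832 kcal/m²
Total at Organism 15: 117.11 + 153.257832 = 270.367832 kcal/m²

270.4 kcal/m²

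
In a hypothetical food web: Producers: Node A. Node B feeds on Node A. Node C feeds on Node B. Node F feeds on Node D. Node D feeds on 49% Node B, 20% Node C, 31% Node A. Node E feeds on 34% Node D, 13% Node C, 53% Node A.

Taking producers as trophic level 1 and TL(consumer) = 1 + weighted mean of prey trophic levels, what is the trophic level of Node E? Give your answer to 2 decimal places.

Node B: 1 + 1 = 2
Node C: 1 + 2 = 3
Node D: 1 + (0.49×2 + 0.2×3 + 0.31×1) = 2.89
Node E: 1 + (0.34×2.89 + 0.13×3 + 0.53×1) = 2.9026
Node F: 1 + 2.89 = 3.89

2.90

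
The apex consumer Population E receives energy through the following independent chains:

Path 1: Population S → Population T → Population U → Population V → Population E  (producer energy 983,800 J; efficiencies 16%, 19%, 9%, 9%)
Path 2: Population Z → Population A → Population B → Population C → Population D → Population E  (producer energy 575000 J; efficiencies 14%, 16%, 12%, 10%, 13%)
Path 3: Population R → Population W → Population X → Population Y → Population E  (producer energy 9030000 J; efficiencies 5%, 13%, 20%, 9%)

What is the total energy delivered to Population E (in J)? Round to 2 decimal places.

Path 1: 983800 × 0.16 × 0.19 × 0.09 × 0.09 = 242.250912 J
Path 2: 575000 × 0.14 × 0.16 × 0.12 × 0.1 × 0.13 = 20.0928 J
Path 3: 9030000 × 0.05 × 0.13 × 0.2 × 0.09 = 1056.51 J
Total at Population E: 242.250912 + 20.0928 + 1056.51 = 1318.853712 J

1318.85 J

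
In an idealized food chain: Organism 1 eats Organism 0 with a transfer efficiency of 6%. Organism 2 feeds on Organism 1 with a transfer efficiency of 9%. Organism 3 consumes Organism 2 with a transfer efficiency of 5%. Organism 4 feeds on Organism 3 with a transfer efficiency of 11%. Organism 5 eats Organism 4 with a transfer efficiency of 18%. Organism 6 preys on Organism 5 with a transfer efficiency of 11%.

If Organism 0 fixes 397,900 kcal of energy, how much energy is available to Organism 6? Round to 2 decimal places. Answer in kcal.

0.23 kcal

Organism 1: 397900 × 0.06 = 23874 kcal
Organism 2: 23874 × 0.09 = 2148.66 kcal
Organism 3: 2148.66 × 0.05 = 107.433 kcal
Organism 4: 107.433 × 0.11 = 11.81763 kcal
Organism 5: 11.81763 × 0.18 = 2.1271734 kcal
Organism 6: 2.1271734 × 0.11 = 0.233989074 kcal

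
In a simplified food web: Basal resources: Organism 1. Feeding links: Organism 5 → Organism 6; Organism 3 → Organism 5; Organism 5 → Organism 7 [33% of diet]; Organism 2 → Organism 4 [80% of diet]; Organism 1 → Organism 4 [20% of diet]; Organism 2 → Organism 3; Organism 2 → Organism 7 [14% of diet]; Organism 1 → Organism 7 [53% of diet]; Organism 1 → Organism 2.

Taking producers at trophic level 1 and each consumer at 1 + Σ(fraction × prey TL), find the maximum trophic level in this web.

Organism 2: 1 + 1 = 2
Organism 3: 1 + 2 = 3
Organism 4: 1 + (0.2×1 + 0.8×2) = 2.8
Organism 5: 1 + 3 = 4
Organism 6: 1 + 4 = 5
Organism 7: 1 + (0.53×1 + 0.33×4 + 0.14×2) = 3.13

5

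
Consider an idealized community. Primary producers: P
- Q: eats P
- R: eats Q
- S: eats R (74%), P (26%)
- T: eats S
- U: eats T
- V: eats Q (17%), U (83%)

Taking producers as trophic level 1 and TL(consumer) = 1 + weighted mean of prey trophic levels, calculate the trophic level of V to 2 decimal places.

Q: 1 + 1 = 2
R: 1 + 2 = 3
S: 1 + (0.74×3 + 0.26×1) = 3.48
T: 1 + 3.48 = 4.48
U: 1 + 4.48 = 5.48
V: 1 + (0.17×2 + 0.83×5.48) = 5.8884

5.89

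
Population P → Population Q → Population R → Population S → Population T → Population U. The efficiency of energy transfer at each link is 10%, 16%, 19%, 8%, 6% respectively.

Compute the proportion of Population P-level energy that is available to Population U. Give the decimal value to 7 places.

0.0000146

Product of link efficiencies: 0.1 × 0.16 × 0.19 × 0.08 × 0.06 = 0.000014592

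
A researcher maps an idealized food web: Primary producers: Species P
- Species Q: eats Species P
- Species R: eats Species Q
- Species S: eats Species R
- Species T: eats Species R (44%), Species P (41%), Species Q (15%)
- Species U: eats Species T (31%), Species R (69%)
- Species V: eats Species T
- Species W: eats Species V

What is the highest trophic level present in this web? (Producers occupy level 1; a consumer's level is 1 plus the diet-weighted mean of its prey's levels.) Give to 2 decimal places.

Species Q: 1 + 1 = 2
Species R: 1 + 2 = 3
Species S: 1 + 3 = 4
Species T: 1 + (0.44×3 + 0.41×1 + 0.15×2) = 3.03
Species U: 1 + (0.31×3.03 + 0.69×3) = 4.0093
Species V: 1 + 3.03 = 4.03
Species W: 1 + 4.03 = 5.03

5.03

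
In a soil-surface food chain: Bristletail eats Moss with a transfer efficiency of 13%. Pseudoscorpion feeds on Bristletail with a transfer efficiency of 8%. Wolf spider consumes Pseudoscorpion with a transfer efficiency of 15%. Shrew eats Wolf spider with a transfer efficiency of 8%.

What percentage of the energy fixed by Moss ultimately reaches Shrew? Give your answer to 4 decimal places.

Product of link efficiencies: 0.13 × 0.08 × 0.15 × 0.08 = 0.0001248
As a percentage: 0.0001248 × 100 = 0.0125%

0.0125%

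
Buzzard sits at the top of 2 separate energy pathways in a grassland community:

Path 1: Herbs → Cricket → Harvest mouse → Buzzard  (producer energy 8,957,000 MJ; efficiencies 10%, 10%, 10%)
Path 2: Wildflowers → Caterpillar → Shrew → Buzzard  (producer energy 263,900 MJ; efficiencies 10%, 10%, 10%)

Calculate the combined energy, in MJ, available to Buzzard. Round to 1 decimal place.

9220.9 MJ

Path 1: 8957000 × 0.1 × 0.1 × 0.1 = 8957 MJ
Path 2: 263900 × 0.1 × 0.1 × 0.1 = 263.9 MJ
Total at Buzzard: 8957 + 263.9 = 9220.9 MJ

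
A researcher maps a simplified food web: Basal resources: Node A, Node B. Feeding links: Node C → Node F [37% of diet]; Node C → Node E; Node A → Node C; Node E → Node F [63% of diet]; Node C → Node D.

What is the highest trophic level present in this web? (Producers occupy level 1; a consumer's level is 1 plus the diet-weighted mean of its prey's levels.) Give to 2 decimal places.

3.63

Node C: 1 + 1 = 2
Node D: 1 + 2 = 3
Node E: 1 + 2 = 3
Node F: 1 + (0.37×2 + 0.63×3) = 3.63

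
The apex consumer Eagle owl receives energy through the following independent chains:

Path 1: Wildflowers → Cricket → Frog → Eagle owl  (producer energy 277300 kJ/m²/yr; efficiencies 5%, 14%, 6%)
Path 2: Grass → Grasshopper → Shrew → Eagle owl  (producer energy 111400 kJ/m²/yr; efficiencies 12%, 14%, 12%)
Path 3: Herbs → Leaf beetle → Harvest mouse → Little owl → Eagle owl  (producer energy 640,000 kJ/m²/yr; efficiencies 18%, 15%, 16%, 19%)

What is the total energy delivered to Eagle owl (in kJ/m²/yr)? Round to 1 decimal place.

866.4 kJ/m²/yr

Path 1: 277300 × 0.05 × 0.14 × 0.06 = 116.466 kJ/m²/yr
Path 2: 111400 × 0.12 × 0.14 × 0.12 = 224.5824 kJ/m²/yr
Path 3: 640000 × 0.18 × 0.15 × 0.16 × 0.19 = 525.312 kJ/m²/yr
Total at Eagle owl: 116.466 + 224.5824 + 525.312 = 866.3604 kJ/m²/yr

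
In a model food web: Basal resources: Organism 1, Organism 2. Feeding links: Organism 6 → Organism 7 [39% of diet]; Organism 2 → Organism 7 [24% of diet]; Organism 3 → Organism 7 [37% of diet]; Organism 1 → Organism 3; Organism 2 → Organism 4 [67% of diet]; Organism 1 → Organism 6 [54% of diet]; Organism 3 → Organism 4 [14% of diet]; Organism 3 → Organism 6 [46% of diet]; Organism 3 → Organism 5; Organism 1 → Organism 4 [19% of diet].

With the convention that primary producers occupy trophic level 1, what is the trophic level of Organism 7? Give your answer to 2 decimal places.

2.94

Organism 3: 1 + 1 = 2
Organism 4: 1 + (0.14×2 + 0.19×1 + 0.67×1) = 2.14
Organism 5: 1 + 2 = 3
Organism 6: 1 + (0.54×1 + 0.46×2) = 2.46
Organism 7: 1 + (0.37×2 + 0.39×2.46 + 0.24×1) = 2.9394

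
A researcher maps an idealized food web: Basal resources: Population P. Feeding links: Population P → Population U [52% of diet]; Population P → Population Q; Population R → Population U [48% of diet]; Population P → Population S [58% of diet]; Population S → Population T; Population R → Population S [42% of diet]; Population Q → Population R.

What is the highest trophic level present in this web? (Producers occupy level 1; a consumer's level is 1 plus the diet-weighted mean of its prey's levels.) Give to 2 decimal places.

3.84

Population Q: 1 + 1 = 2
Population R: 1 + 2 = 3
Population S: 1 + (0.42×3 + 0.58×1) = 2.84
Population T: 1 + 2.84 = 3.84
Population U: 1 + (0.48×3 + 0.52×1) = 2.96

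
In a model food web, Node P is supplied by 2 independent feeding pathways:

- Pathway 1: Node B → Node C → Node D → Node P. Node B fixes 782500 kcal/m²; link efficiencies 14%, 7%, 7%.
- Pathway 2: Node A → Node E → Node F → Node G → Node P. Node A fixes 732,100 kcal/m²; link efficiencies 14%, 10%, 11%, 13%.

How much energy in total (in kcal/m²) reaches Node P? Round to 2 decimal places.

Pathway 1: 782500 × 0.14 × 0.07 × 0.07 = 536.795 kcal/m²
Pathway 2: 732100 × 0.14 × 0.1 × 0.11 × 0.13 = 146.56642 kcal/m²
Total at Node P: 536.795 + 146.56642 = 683.36142 kcal/m²

683.36 kcal/m²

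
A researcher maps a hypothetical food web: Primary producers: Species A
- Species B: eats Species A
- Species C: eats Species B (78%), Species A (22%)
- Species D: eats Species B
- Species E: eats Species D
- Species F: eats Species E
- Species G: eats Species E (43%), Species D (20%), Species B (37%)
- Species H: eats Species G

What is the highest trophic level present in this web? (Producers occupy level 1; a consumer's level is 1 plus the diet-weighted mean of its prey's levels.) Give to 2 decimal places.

5.06

Species B: 1 + 1 = 2
Species C: 1 + (0.78×2 + 0.22×1) = 2.78
Species D: 1 + 2 = 3
Species E: 1 + 3 = 4
Species F: 1 + 4 = 5
Species G: 1 + (0.43×4 + 0.2×3 + 0.37×2) = 4.06
Species H: 1 + 4.06 = 5.06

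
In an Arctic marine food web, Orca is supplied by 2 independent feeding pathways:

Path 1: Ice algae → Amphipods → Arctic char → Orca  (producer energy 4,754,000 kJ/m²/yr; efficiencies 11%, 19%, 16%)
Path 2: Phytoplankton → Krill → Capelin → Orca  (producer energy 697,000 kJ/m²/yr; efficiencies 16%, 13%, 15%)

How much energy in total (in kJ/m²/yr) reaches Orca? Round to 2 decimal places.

18072.02 kJ/m²/yr

Path 1: 4754000 × 0.11 × 0.19 × 0.16 = 15897.376 kJ/m²/yr
Path 2: 697000 × 0.16 × 0.13 × 0.15 = 2174.64 kJ/m²/yr
Total at Orca: 15897.376 + 2174.64 = 18072.016 kJ/m²/yr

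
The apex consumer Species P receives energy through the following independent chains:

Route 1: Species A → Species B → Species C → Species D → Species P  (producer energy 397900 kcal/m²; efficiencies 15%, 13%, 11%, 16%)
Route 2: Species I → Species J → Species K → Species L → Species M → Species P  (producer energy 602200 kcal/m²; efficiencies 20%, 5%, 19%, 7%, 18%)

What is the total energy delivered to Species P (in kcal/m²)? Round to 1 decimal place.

Route 1: 397900 × 0.15 × 0.13 × 0.11 × 0.16 = 136.55928 kcal/m²
Route 2: 602200 × 0.2 × 0.05 × 0.19 × 0.07 × 0.18 = 14.416668 kcal/m²
Total at Species P: 136.55928 + 14.416668 = 150.975948 kcal/m²

151.0 kcal/m²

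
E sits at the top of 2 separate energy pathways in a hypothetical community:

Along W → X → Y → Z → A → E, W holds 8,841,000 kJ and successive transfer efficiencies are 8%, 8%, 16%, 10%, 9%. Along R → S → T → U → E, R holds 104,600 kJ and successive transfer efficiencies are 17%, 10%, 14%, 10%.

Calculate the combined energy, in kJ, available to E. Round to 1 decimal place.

106.4 kJ

Via W: 8841000 × 0.08 × 0.08 × 0.16 × 0.1 × 0.09 = 81.478656 kJ
Via R: 104600 × 0.17 × 0.1 × 0.14 × 0.1 = 24.8948 kJ
Total at E: 81.478656 + 24.8948 = 106.373456 kJ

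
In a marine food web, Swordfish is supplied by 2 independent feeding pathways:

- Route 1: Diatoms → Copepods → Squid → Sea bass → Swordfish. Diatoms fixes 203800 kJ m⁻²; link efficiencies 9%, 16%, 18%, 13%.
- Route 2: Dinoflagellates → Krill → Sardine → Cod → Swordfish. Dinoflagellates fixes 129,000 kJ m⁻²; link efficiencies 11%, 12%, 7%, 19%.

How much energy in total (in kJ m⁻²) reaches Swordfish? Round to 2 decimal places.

91.32 kJ m⁻²

Route 1: 203800 × 0.09 × 0.16 × 0.18 × 0.13 = 68.672448 kJ m⁻²
Route 2: 129000 × 0.11 × 0.12 × 0.07 × 0.19 = 22.64724 kJ m⁻²
Total at Swordfish: 68.672448 + 22.64724 = 91.319688 kJ m⁻²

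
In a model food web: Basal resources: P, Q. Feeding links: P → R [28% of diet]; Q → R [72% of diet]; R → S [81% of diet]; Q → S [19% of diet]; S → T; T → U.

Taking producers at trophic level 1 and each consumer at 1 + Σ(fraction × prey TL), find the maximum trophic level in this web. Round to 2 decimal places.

R: 1 + (0.28×1 + 0.72×1) = 2
S: 1 + (0.81×2 + 0.19×1) = 2.81
T: 1 + 2.81 = 3.81
U: 1 + 3.81 = 4.81

4.81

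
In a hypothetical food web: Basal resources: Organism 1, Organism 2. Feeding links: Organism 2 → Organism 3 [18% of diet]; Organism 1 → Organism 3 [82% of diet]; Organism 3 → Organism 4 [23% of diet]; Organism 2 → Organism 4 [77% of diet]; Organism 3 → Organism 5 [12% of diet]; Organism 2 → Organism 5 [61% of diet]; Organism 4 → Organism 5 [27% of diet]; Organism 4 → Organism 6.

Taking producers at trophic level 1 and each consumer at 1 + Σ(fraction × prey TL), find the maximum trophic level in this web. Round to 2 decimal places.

3.23

Organism 3: 1 + (0.18×1 + 0.82×1) = 2
Organism 4: 1 + (0.23×2 + 0.77×1) = 2.23
Organism 5: 1 + (0.12×2 + 0.61×1 + 0.27×2.23) = 2.4521
Organism 6: 1 + 2.23 = 3.23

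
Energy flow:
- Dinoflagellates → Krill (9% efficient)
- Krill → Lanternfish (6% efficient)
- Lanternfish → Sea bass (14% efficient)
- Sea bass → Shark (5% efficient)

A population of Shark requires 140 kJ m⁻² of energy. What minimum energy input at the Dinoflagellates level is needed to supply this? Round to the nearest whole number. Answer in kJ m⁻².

3703704 kJ m⁻²

Cumulative transfer efficiency: 0.09 × 0.06 × 0.14 × 0.05 = 0.0000378
Dinoflagellates energy = 140 / 0.0000378 = 3703704 kJ m⁻²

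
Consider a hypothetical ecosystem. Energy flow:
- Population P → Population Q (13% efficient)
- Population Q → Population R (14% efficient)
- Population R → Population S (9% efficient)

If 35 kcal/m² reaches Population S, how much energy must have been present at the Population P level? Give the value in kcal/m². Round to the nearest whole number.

Cumulative transfer efficiency: 0.13 × 0.14 × 0.09 = 0.001638
Population P energy = 35 / 0.001638 = 21368 kcal/m²

21368 kcal/m²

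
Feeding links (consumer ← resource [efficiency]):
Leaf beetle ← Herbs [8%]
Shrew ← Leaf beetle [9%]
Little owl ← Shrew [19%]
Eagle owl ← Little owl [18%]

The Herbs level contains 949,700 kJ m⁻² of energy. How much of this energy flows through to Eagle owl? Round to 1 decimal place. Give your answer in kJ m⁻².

233.9 kJ m⁻²

Leaf beetle: 949700 × 0.08 = 75976 kJ m⁻²
Shrew: 75976 × 0.09 = 6837.84 kJ m⁻²
Little owl: 6837.84 × 0.19 = 1299.1896 kJ m⁻²
Eagle owl: 1299.1896 × 0.18 = 233.854128 kJ m⁻²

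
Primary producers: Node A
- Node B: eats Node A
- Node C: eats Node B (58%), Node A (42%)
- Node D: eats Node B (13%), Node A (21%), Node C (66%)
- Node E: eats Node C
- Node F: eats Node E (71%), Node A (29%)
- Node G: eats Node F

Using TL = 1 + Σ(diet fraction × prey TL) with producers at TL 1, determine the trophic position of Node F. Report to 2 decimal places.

3.83

Node B: 1 + 1 = 2
Node C: 1 + (0.58×2 + 0.42×1) = 2.58
Node D: 1 + (0.13×2 + 0.21×1 + 0.66×2.58) = 3.1728
Node E: 1 + 2.58 = 3.58
Node F: 1 + (0.71×3.58 + 0.29×1) = 3.8318
Node G: 1 + 3.8318 = 4.8318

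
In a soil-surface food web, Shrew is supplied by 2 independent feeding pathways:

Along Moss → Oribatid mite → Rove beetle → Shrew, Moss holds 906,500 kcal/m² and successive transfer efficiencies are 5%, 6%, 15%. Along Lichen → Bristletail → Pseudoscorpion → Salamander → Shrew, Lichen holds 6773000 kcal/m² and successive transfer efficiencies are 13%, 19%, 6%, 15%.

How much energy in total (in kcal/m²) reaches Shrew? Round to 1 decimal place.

Via Moss: 906500 × 0.05 × 0.06 × 0.15 = 407.925 kcal/m²
Via Lichen: 6773000 × 0.13 × 0.19 × 0.06 × 0.15 = 1505.6379 kcal/m²
Total at Shrew: 407.925 + 1505.6379 = 1913.5629 kcal/m²

1913.6 kcal/m²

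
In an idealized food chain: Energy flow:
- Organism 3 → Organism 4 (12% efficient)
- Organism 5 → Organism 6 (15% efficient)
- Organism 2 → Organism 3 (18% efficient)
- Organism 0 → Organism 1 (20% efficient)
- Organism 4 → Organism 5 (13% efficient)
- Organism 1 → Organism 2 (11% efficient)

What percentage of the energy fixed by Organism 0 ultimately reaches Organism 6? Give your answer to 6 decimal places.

Product of link efficiencies: 0.2 × 0.11 × 0.18 × 0.12 × 0.13 × 0.15 = 0.0000092664
As a percentage: 0.0000092664 × 100 = 0.000927%

0.000927%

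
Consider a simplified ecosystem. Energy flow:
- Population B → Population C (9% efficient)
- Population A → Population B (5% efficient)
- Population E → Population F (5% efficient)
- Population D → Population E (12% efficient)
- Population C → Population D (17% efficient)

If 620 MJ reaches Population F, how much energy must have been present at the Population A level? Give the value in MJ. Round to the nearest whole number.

Cumulative transfer efficiency: 0.05 × 0.09 × 0.17 × 0.12 × 0.05 = 0.00000459
Population A energy = 620 / 0.00000459 = 135076253 MJ

135076253 MJ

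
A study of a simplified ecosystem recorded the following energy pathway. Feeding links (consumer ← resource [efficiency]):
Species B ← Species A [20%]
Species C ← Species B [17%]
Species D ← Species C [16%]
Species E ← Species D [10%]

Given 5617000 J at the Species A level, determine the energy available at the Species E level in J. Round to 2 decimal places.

3055.65 J

Species B: 5617000 × 0.2 = 1123400 J
Species C: 1123400 × 0.17 = 190978 J
Species D: 190978 × 0.16 = 30556.48 J
Species E: 30556.48 × 0.1 = 3055.648 J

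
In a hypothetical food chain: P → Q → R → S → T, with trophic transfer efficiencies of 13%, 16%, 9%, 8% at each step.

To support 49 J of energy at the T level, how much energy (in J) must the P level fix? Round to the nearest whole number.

Cumulative transfer efficiency: 0.13 × 0.16 × 0.09 × 0.08 = 0.00014976
P energy = 49 / 0.00014976 = 327190 J

327190 J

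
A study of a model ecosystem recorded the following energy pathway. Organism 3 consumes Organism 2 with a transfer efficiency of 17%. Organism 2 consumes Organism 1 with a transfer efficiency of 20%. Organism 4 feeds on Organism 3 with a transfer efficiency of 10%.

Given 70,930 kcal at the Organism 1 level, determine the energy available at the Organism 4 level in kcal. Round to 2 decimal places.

Organism 2: 70930 × 0.2 = 14186 kcal
Organism 3: 14186 × 0.17 = 2411.62 kcal
Organism 4: 2411.62 × 0.1 = 241.162 kcal

241.16 kcal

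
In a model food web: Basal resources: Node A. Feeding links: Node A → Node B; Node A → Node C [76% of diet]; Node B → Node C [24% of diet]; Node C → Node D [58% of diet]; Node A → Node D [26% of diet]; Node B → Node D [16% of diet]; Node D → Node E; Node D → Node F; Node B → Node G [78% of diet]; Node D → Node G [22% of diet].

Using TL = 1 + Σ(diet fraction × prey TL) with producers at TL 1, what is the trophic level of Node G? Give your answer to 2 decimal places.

3.19

Node B: 1 + 1 = 2
Node C: 1 + (0.76×1 + 0.24×2) = 2.24
Node D: 1 + (0.58×2.24 + 0.26×1 + 0.16×2) = 2.8792
Node E: 1 + 2.8792 = 3.8792
Node F: 1 + 2.8792 = 3.8792
Node G: 1 + (0.78×2 + 0.22×2.8792) = 3.193424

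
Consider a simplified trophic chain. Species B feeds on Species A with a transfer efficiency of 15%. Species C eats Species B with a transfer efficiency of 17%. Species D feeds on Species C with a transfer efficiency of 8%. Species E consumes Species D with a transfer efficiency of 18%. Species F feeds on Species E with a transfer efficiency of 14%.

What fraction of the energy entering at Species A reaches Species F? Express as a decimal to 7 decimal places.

Product of link efficiencies: 0.15 × 0.17 × 0.08 × 0.18 × 0.14 = 0.000051408

0.0000514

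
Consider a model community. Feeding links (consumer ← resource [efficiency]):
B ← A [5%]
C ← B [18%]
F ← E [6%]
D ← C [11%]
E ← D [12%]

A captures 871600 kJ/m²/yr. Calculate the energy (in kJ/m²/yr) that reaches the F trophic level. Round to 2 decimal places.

6.21 kJ/m²/yr

B: 871600 × 0.05 = 43580 kJ/m²/yr
C: 43580 × 0.18 = 7844.4 kJ/m²/yr
D: 7844.4 × 0.11 = 862.884 kJ/m²/yr
E: 862.884 × 0.12 = 103.54608 kJ/m²/yr
F: 103.54608 × 0.06 = 6.2127648 kJ/m²/yr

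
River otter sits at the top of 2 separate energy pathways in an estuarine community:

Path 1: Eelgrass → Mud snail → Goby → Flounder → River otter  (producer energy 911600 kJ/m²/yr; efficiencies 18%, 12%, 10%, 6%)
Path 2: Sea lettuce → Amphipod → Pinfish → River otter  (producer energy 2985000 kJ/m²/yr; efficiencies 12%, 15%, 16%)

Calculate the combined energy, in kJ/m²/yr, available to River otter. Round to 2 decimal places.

8714.94 kJ/m²/yr

Path 1: 911600 × 0.18 × 0.12 × 0.1 × 0.06 = 118.14336 kJ/m²/yr
Path 2: 2985000 × 0.12 × 0.15 × 0.16 = 8596.8 kJ/m²/yr
Total at River otter: 118.14336 + 8596.8 = 8714.94336 kJ/m²/yr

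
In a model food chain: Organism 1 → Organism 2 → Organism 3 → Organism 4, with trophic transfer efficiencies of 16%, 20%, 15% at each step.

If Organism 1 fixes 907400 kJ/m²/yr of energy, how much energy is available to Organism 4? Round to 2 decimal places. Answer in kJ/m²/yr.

Organism 2: 907400 × 0.16 = 145184 kJ/m²/yr
Organism 3: 145184 × 0.2 = 29036.8 kJ/m²/yr
Organism 4: 29036.8 × 0.15 = 4355.52 kJ/m²/yr

4355.52 kJ/m²/yr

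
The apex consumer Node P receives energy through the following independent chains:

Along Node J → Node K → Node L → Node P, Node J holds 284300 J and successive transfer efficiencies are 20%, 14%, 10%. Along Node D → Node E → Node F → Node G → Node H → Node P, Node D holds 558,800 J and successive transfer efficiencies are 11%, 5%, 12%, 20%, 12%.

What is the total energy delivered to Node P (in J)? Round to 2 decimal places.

Via Node J: 284300 × 0.2 × 0.14 × 0.1 = 796.04 J
Via Node D: 558800 × 0.11 × 0.05 × 0.12 × 0.2 × 0.12 = 8.851392 J
Total at Node P: 796.04 + 8.851392 = 804.891392 J

804.89 J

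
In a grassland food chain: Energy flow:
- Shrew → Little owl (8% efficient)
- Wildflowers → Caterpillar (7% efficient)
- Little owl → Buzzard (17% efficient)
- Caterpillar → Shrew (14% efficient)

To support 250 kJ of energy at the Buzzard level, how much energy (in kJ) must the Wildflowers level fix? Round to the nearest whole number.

Cumulative transfer efficiency: 0.07 × 0.14 × 0.08 × 0.17 = 0.00013328
Wildflowers energy = 250 / 0.00013328 = 1875750 kJ

1875750 kJ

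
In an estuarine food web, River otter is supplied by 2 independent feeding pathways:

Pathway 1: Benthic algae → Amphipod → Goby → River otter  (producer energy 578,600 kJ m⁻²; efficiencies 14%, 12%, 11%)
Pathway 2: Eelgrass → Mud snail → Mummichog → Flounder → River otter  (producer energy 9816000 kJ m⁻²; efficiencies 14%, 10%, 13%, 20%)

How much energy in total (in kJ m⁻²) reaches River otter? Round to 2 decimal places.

4642.28 kJ m⁻²

Pathway 1: 578600 × 0.14 × 0.12 × 0.11 = 1069.2528 kJ m⁻²
Pathway 2: 9816000 × 0.14 × 0.1 × 0.13 × 0.2 = 3573.024 kJ m⁻²
Total at River otter: 1069.2528 + 3573.024 = 4642.2768 kJ m⁻²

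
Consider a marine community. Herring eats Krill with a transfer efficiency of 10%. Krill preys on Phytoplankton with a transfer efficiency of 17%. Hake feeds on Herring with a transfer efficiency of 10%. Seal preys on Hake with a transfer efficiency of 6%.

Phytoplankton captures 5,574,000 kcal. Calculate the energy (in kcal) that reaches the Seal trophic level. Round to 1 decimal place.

Krill: 5574000 × 0.17 = 947580 kcal
Herring: 947580 × 0.1 = 94758 kcal
Hake: 94758 × 0.1 = 9475.8 kcal
Seal: 9475.8 × 0.06 = 568.548 kcal

568.5 kcal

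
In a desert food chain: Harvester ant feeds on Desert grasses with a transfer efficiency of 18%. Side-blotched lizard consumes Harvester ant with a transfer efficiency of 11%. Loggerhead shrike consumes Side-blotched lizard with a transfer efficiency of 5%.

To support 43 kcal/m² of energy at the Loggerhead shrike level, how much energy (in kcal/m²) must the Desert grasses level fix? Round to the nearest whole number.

43434 kcal/m²

Cumulative transfer efficiency: 0.18 × 0.11 × 0.05 = 0.00099
Desert grasses energy = 43 / 0.00099 = 43434 kcal/m²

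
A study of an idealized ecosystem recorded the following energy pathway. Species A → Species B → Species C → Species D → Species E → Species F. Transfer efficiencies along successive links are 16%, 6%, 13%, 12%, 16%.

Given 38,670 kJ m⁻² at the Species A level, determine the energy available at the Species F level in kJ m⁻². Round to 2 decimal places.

Species B: 38670 × 0.16 = 6187.2 kJ m⁻²
Species C: 6187.2 × 0.06 = 371.232 kJ m⁻²
Species D: 371.232 × 0.13 = 48.26016 kJ m⁻²
Species E: 48.26016 × 0.12 = 5.7912192 kJ m⁻²
Species F: 5.7912192 × 0.16 = 0.926595072 kJ m⁻²

0.93 kJ m⁻²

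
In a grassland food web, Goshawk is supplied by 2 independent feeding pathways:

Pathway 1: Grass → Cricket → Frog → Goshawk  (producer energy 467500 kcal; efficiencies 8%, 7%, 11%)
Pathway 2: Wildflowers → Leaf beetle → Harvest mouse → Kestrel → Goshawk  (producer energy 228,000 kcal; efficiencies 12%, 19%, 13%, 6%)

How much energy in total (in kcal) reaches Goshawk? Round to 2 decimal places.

Pathway 1: 467500 × 0.08 × 0.07 × 0.11 = 287.98 kcal
Pathway 2: 228000 × 0.12 × 0.19 × 0.13 × 0.06 = 40.54752 kcal
Total at Goshawk: 287.98 + 40.54752 = 328.52752 kcal

328.53 kcal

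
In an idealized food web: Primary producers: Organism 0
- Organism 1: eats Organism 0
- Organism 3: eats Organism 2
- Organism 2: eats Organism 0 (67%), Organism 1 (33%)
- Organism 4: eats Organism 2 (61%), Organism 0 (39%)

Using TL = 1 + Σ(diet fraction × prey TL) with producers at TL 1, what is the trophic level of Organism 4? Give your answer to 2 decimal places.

2.81

Organism 1: 1 + 1 = 2
Organism 2: 1 + (0.67×1 + 0.33×2) = 2.33
Organism 3: 1 + 2.33 = 3.33
Organism 4: 1 + (0.61×2.33 + 0.39×1) = 2.8113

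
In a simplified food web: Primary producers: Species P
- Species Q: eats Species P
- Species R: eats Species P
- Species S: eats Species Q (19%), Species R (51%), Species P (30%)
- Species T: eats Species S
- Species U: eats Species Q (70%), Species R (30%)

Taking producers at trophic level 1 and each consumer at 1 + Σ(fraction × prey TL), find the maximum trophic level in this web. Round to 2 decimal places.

3.70

Species Q: 1 + 1 = 2
Species R: 1 + 1 = 2
Species S: 1 + (0.19×2 + 0.51×2 + 0.3×1) = 2.7
Species T: 1 + 2.7 = 3.7
Species U: 1 + (0.7×2 + 0.3×2) = 3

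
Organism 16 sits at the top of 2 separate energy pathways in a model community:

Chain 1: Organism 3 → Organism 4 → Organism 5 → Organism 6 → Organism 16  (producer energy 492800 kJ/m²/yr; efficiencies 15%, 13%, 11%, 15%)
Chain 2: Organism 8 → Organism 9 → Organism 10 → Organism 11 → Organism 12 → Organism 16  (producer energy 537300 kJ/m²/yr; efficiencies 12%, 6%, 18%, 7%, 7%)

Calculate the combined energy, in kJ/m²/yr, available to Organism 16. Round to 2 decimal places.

161.97 kJ/m²/yr

Chain 1: 492800 × 0.15 × 0.13 × 0.11 × 0.15 = 158.5584 kJ/m²/yr
Chain 2: 537300 × 0.12 × 0.06 × 0.18 × 0.07 × 0.07 = 3.41206992 kJ/m²/yr
Total at Organism 16: 158.5584 + 3.41206992 = 161.97046992 kJ/m²/yr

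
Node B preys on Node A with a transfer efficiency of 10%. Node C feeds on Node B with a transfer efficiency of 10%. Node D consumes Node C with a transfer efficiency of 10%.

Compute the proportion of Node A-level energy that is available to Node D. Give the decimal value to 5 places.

Product of link efficiencies: 0.1 × 0.1 × 0.1 = 0.001

0.00100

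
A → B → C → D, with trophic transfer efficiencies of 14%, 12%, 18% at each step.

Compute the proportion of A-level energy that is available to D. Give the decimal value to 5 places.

0.00302

Product of link efficiencies: 0.14 × 0.12 × 0.18 = 0.003024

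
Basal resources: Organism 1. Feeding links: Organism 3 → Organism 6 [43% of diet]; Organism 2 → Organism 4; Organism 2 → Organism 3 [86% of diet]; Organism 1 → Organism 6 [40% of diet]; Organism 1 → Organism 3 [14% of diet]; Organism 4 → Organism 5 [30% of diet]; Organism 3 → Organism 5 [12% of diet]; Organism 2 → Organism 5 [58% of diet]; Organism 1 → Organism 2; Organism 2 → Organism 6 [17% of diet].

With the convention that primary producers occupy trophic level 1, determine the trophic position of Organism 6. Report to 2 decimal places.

2.97

Organism 2: 1 + 1 = 2
Organism 3: 1 + (0.14×1 + 0.86×2) = 2.86
Organism 4: 1 + 2 = 3
Organism 5: 1 + (0.12×2.86 + 0.3×3 + 0.58×2) = 3.4032
Organism 6: 1 + (0.17×2 + 0.43×2.86 + 0.4×1) = 2.9698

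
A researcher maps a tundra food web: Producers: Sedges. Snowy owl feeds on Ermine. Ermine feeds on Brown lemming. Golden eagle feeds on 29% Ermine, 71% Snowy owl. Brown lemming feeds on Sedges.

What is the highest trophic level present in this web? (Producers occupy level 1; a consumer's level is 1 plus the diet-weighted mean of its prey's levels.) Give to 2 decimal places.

4.71

Brown lemming: 1 + 1 = 2
Ermine: 1 + 2 = 3
Snowy owl: 1 + 3 = 4
Golden eagle: 1 + (0.29×3 + 0.71×4) = 4.71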